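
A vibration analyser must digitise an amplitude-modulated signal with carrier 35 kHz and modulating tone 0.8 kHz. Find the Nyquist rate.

71.6 kHz

AM sidebands sit at fc ± fm = 34.2 kHz and 35.8 kHz.
Highest-frequency component: 35.8 kHz.
Nyquist rate = 2 × 35.8 kHz = 71.6 kHz.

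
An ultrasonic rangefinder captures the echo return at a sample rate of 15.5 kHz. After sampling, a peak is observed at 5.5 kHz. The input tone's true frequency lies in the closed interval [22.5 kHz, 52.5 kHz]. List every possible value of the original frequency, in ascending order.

Frequencies that alias to 5.5 kHz are k·fs ± 5.5 kHz for integer k ≥ 0.
k=0: 5.5 kHz.
k=1: 10 kHz, 21 kHz.
k=2: 25.5 kHz, 36.5 kHz.
k=3: 41 kHz, 52 kHz.
k=4: 56.5 kHz, 67.5 kHz.
Within [22.5 kHz, 52.5 kHz]: 25.5 kHz, 36.5 kHz, 41 kHz, 52 kHz.

25.5 kHz, 36.5 kHz, 41 kHz, 52 kHz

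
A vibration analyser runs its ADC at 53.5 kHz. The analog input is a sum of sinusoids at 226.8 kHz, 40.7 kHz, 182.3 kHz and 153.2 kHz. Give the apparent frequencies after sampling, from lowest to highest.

7.3 kHz, 12.8 kHz, 21.8 kHz

fs/2 = 26.75 kHz.
226.8 kHz mod fs = 12.8 kHz.
12.8 kHz ≤ fs/2 = 26.75 kHz, appears at 12.8 kHz.
40.7 kHz > fs/2 = 26.75 kHz, folds to fs − 40.7 kHz = 12.8 kHz.
182.3 kHz mod fs = 21.8 kHz.
21.8 kHz ≤ fs/2 = 26.75 kHz, appears at 21.8 kHz.
153.2 kHz mod fs = 46.2 kHz.
46.2 kHz > fs/2 = 26.75 kHz, folds to fs − 46.2 kHz = 7.3 kHz.
Distinct values: {7.3 kHz, 12.8 kHz, 21.8 kHz}.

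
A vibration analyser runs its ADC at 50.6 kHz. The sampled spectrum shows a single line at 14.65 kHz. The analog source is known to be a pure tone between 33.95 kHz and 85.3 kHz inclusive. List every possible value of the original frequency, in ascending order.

Frequencies that alias to 14.65 kHz are k·fs ± 14.65 kHz for integer k ≥ 0.
k=0: 14.65 kHz.
k=1: 35.95 kHz, 65.25 kHz.
k=2: 86.55 kHz, 115.85 kHz.
Within [33.95 kHz, 85.3 kHz]: 35.95 kHz, 65.25 kHz.

35.95 kHz, 65.25 kHz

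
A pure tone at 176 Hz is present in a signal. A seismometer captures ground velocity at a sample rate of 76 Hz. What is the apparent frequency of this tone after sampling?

24 Hz

176 Hz mod fs = 24 Hz.
24 Hz ≤ fs/2 = 38 Hz, appears at 24 Hz.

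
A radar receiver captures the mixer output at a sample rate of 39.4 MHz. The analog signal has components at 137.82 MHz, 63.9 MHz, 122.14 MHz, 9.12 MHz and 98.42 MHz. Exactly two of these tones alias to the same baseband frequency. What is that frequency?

19.62 MHz

fs/2 = 19.7 MHz.
137.82 MHz mod fs = 19.62 MHz.
19.62 MHz ≤ fs/2 = 19.7 MHz, appears at 19.62 MHz.
63.9 MHz mod fs = 24.5 MHz.
24.5 MHz > fs/2 = 19.7 MHz, folds to fs − 24.5 MHz = 14.9 MHz.
122.14 MHz mod fs = 3.94 MHz.
3.94 MHz ≤ fs/2 = 19.7 MHz, appears at 3.94 MHz.
9.12 MHz ≤ fs/2 = 19.7 MHz, passes unchanged.
98.42 MHz mod fs = 19.62 MHz.
19.62 MHz ≤ fs/2 = 19.7 MHz, appears at 19.62 MHz.
98.42 MHz and 137.82 MHz both map to 19.62 MHz.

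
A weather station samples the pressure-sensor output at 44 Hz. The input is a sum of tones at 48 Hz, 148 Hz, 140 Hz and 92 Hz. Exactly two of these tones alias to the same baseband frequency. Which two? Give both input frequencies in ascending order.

48 Hz, 92 Hz

fs/2 = 22 Hz.
48 Hz mod fs = 4 Hz.
4 Hz ≤ fs/2 = 22 Hz, appears at 4 Hz.
148 Hz mod fs = 16 Hz.
16 Hz ≤ fs/2 = 22 Hz, appears at 16 Hz.
140 Hz mod fs = 8 Hz.
8 Hz ≤ fs/2 = 22 Hz, appears at 8 Hz.
92 Hz mod fs = 4 Hz.
4 Hz ≤ fs/2 = 22 Hz, appears at 4 Hz.
48 Hz and 92 Hz both map to 4 Hz.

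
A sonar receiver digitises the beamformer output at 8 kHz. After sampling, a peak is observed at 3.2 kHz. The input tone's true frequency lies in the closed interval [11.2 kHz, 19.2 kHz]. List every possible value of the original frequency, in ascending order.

11.2 kHz, 12.8 kHz, 19.2 kHz

Frequencies that alias to 3.2 kHz are k·fs ± 3.2 kHz for integer k ≥ 0.
k=0: 3.2 kHz.
k=1: 4.8 kHz, 11.2 kHz.
k=2: 12.8 kHz, 19.2 kHz.
k=3: 20.8 kHz, 27.2 kHz.
Within [11.2 kHz, 19.2 kHz]: 11.2 kHz, 12.8 kHz, 19.2 kHz.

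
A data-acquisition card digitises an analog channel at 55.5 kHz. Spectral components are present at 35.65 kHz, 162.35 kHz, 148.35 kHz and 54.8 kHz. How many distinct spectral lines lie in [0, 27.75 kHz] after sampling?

4

fs/2 = 27.75 kHz.
35.65 kHz > fs/2 = 27.75 kHz, folds to fs − 35.65 kHz = 19.85 kHz.
162.35 kHz mod fs = 51.35 kHz.
51.35 kHz > fs/2 = 27.75 kHz, folds to fs − 51.35 kHz = 4.15 kHz.
148.35 kHz mod fs = 37.35 kHz.
37.35 kHz > fs/2 = 27.75 kHz, folds to fs − 37.35 kHz = 18.15 kHz.
54.8 kHz > fs/2 = 27.75 kHz, folds to fs − 54.8 kHz = 0.7 kHz.
Distinct values: {0.7 kHz, 4.15 kHz, 18.15 kHz, 19.85 kHz} → 4.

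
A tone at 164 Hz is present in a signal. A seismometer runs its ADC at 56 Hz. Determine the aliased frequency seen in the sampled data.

4 Hz

164 Hz mod fs = 52 Hz.
52 Hz > fs/2 = 28 Hz, folds to fs − 52 Hz = 4 Hz.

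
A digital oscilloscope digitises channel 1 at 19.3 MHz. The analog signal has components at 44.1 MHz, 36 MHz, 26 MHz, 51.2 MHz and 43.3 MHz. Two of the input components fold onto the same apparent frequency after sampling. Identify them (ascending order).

fs/2 = 9.65 MHz.
44.1 MHz mod fs = 5.5 MHz.
5.5 MHz ≤ fs/2 = 9.65 MHz, appears at 5.5 MHz.
36 MHz mod fs = 16.7 MHz.
16.7 MHz > fs/2 = 9.65 MHz, folds to fs − 16.7 MHz = 2.6 MHz.
26 MHz mod fs = 6.7 MHz.
6.7 MHz ≤ fs/2 = 9.65 MHz, appears at 6.7 MHz.
51.2 MHz mod fs = 12.6 MHz.
12.6 MHz > fs/2 = 9.65 MHz, folds to fs − 12.6 MHz = 6.7 MHz.
43.3 MHz mod fs = 4.7 MHz.
4.7 MHz ≤ fs/2 = 9.65 MHz, appears at 4.7 MHz.
26 MHz and 51.2 MHz both map to 6.7 MHz.

26 MHz, 51.2 MHz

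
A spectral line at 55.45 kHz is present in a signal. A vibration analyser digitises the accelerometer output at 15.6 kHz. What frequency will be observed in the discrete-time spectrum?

6.95 kHz

55.45 kHz mod fs = 8.65 kHz.
8.65 kHz > fs/2 = 7.8 kHz, folds to fs − 8.65 kHz = 6.95 kHz.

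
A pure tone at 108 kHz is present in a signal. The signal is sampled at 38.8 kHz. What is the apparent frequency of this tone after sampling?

108 kHz mod fs = 30.4 kHz.
30.4 kHz > fs/2 = 19.4 kHz, folds to fs − 30.4 kHz = 8.4 kHz.

8.4 kHz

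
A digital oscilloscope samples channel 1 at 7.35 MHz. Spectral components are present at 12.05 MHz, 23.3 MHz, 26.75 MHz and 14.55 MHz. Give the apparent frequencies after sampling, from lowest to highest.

0.15 MHz, 1.25 MHz, 2.65 MHz

fs/2 = 3.675 MHz.
12.05 MHz mod fs = 4.7 MHz.
4.7 MHz > fs/2 = 3.675 MHz, folds to fs − 4.7 MHz = 2.65 MHz.
23.3 MHz mod fs = 1.25 MHz.
1.25 MHz ≤ fs/2 = 3.675 MHz, appears at 1.25 MHz.
26.75 MHz mod fs = 4.7 MHz.
4.7 MHz > fs/2 = 3.675 MHz, folds to fs − 4.7 MHz = 2.65 MHz.
14.55 MHz mod fs = 7.2 MHz.
7.2 MHz > fs/2 = 3.675 MHz, folds to fs − 7.2 MHz = 0.15 MHz.
Distinct values: {0.15 MHz, 1.25 MHz, 2.65 MHz}.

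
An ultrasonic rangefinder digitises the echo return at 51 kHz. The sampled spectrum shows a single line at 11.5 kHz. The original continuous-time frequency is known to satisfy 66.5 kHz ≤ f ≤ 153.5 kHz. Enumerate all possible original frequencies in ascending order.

Frequencies that alias to 11.5 kHz are k·fs ± 11.5 kHz for integer k ≥ 0.
k=0: 11.5 kHz.
k=1: 39.5 kHz, 62.5 kHz.
k=2: 90.5 kHz, 113.5 kHz.
k=3: 141.5 kHz, 164.5 kHz.
k=4: 192.5 kHz, 215.5 kHz.
Within [66.5 kHz, 153.5 kHz]: 90.5 kHz, 113.5 kHz, 141.5 kHz.

90.5 kHz, 113.5 kHz, 141.5 kHz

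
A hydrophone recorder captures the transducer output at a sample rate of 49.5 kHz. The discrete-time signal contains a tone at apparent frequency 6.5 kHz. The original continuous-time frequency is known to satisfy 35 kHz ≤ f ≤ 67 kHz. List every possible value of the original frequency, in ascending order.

Frequencies that alias to 6.5 kHz are k·fs ± 6.5 kHz for integer k ≥ 0.
k=0: 6.5 kHz.
k=1: 43 kHz, 56 kHz.
k=2: 92.5 kHz, 105.5 kHz.
Within [35 kHz, 67 kHz]: 43 kHz, 56 kHz.

43 kHz, 56 kHz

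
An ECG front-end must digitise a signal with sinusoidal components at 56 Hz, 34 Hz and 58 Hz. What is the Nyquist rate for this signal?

Highest-frequency component: 58 Hz.
Nyquist rate = 2 × 58 Hz = 116 Hz.

116 Hz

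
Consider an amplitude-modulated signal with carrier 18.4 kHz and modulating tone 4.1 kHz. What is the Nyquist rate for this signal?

AM sidebands sit at fc ± fm = 14.3 kHz and 22.5 kHz.
Highest-frequency component: 22.5 kHz.
Nyquist rate = 2 × 22.5 kHz = 45 kHz.

45 kHz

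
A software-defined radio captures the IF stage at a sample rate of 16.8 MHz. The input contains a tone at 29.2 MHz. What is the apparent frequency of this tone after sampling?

29.2 MHz mod fs = 12.4 MHz.
12.4 MHz > fs/2 = 8.4 MHz, folds to fs − 12.4 MHz = 4.4 MHz.

4.4 MHz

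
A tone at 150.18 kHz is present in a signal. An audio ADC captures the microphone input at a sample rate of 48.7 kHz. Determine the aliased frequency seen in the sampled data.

4.08 kHz

150.18 kHz mod fs = 4.08 kHz.
4.08 kHz ≤ fs/2 = 24.35 kHz, appears at 4.08 kHz.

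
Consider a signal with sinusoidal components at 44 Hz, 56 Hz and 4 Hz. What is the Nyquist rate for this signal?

Highest-frequency component: 56 Hz.
Nyquist rate = 2 × 56 Hz = 112 Hz.

112 Hz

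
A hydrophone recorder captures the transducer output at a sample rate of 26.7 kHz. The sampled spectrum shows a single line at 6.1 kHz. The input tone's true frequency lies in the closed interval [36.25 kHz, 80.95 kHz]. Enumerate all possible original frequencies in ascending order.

Frequencies that alias to 6.1 kHz are k·fs ± 6.1 kHz for integer k ≥ 0.
k=0: 6.1 kHz.
k=1: 20.6 kHz, 32.8 kHz.
k=2: 47.3 kHz, 59.5 kHz.
k=3: 74 kHz, 86.2 kHz.
k=4: 100.7 kHz, 112.9 kHz.
Within [36.25 kHz, 80.95 kHz]: 47.3 kHz, 59.5 kHz, 74 kHz.

47.3 kHz, 59.5 kHz, 74 kHz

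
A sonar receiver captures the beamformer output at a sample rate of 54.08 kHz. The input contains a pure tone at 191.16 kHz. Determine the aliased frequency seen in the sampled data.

191.16 kHz mod fs = 28.92 kHz.
28.92 kHz > fs/2 = 27.04 kHz, folds to fs − 28.92 kHz = 25.16 kHz.

25.16 kHz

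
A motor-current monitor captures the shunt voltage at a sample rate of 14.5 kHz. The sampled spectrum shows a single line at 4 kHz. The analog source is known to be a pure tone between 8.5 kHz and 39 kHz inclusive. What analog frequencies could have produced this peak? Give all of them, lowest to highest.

Frequencies that alias to 4 kHz are k·fs ± 4 kHz for integer k ≥ 0.
k=0: 4 kHz.
k=1: 10.5 kHz, 18.5 kHz.
k=2: 25 kHz, 33 kHz.
k=3: 39.5 kHz, 47.5 kHz.
Within [8.5 kHz, 39 kHz]: 10.5 kHz, 18.5 kHz, 25 kHz, 33 kHz.

10.5 kHz, 18.5 kHz, 25 kHz, 33 kHz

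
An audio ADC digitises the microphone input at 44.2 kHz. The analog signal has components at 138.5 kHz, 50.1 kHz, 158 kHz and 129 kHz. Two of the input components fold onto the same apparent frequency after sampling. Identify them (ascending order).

50.1 kHz, 138.5 kHz

fs/2 = 22.1 kHz.
138.5 kHz mod fs = 5.9 kHz.
5.9 kHz ≤ fs/2 = 22.1 kHz, appears at 5.9 kHz.
50.1 kHz mod fs = 5.9 kHz.
5.9 kHz ≤ fs/2 = 22.1 kHz, appears at 5.9 kHz.
158 kHz mod fs = 25.4 kHz.
25.4 kHz > fs/2 = 22.1 kHz, folds to fs − 25.4 kHz = 18.8 kHz.
129 kHz mod fs = 40.6 kHz.
40.6 kHz > fs/2 = 22.1 kHz, folds to fs − 40.6 kHz = 3.6 kHz.
50.1 kHz and 138.5 kHz both map to 5.9 kHz.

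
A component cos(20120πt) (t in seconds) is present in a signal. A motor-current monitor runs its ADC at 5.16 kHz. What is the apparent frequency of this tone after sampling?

ω = 20120π rad/s → f = ω/(2π) = 10060 Hz = 10.06 kHz.
10.06 kHz mod fs = 4.9 kHz.
4.9 kHz > fs/2 = 2.58 kHz, folds to fs − 4.9 kHz = 0.26 kHz.

0.26 kHz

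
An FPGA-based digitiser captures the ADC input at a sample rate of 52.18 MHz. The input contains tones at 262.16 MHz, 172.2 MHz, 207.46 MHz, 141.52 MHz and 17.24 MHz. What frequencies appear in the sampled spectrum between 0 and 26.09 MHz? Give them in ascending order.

fs/2 = 26.09 MHz.
262.16 MHz mod fs = 1.26 MHz.
1.26 MHz ≤ fs/2 = 26.09 MHz, appears at 1.26 MHz.
172.2 MHz mod fs = 15.66 MHz.
15.66 MHz ≤ fs/2 = 26.09 MHz, appears at 15.66 MHz.
207.46 MHz mod fs = 50.92 MHz.
50.92 MHz > fs/2 = 26.09 MHz, folds to fs − 50.92 MHz = 1.26 MHz.
141.52 MHz mod fs = 37.16 MHz.
37.16 MHz > fs/2 = 26.09 MHz, folds to fs − 37.16 MHz = 15.02 MHz.
17.24 MHz ≤ fs/2 = 26.09 MHz, passes unchanged.
Distinct values: {1.26 MHz, 15.02 MHz, 15.66 MHz, 17.24 MHz}.

1.26 MHz, 15.02 MHz, 15.66 MHz, 17.24 MHz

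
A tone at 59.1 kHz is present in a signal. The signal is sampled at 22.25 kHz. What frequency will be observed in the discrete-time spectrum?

7.65 kHz

59.1 kHz mod fs = 14.6 kHz.
14.6 kHz > fs/2 = 11.125 kHz, folds to fs − 14.6 kHz = 7.65 kHz.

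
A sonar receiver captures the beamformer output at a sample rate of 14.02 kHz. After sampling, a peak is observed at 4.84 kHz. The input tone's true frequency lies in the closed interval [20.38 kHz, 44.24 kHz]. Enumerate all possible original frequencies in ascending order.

Frequencies that alias to 4.84 kHz are k·fs ± 4.84 kHz for integer k ≥ 0.
k=0: 4.84 kHz.
k=1: 9.18 kHz, 18.86 kHz.
k=2: 23.2 kHz, 32.88 kHz.
k=3: 37.22 kHz, 46.9 kHz.
k=4: 51.24 kHz, 60.92 kHz.
Within [20.38 kHz, 44.24 kHz]: 23.2 kHz, 32.88 kHz, 37.22 kHz.

23.2 kHz, 32.88 kHz, 37.22 kHz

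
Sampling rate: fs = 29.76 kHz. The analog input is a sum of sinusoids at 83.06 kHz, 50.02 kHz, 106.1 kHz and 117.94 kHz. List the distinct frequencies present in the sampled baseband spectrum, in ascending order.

1.1 kHz, 6.22 kHz, 9.5 kHz, 12.94 kHz

fs/2 = 14.88 kHz.
83.06 kHz mod fs = 23.54 kHz.
23.54 kHz > fs/2 = 14.88 kHz, folds to fs − 23.54 kHz = 6.22 kHz.
50.02 kHz mod fs = 20.26 kHz.
20.26 kHz > fs/2 = 14.88 kHz, folds to fs − 20.26 kHz = 9.5 kHz.
106.1 kHz mod fs = 16.82 kHz.
16.82 kHz > fs/2 = 14.88 kHz, folds to fs − 16.82 kHz = 12.94 kHz.
117.94 kHz mod fs = 28.66 kHz.
28.66 kHz > fs/2 = 14.88 kHz, folds to fs − 28.66 kHz = 1.1 kHz.
Distinct values: {1.1 kHz, 6.22 kHz, 9.5 kHz, 12.94 kHz}.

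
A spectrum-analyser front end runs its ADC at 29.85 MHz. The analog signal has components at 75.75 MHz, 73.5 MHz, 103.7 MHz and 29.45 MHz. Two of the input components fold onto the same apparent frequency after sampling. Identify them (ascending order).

fs/2 = 14.925 MHz.
75.75 MHz mod fs = 16.05 MHz.
16.05 MHz > fs/2 = 14.925 MHz, folds to fs − 16.05 MHz = 13.8 MHz.
73.5 MHz mod fs = 13.8 MHz.
13.8 MHz ≤ fs/2 = 14.925 MHz, appears at 13.8 MHz.
103.7 MHz mod fs = 14.15 MHz.
14.15 MHz ≤ fs/2 = 14.925 MHz, appears at 14.15 MHz.
29.45 MHz > fs/2 = 14.925 MHz, folds to fs − 29.45 MHz = 0.4 MHz.
73.5 MHz and 75.75 MHz both map to 13.8 MHz.

73.5 MHz, 75.75 MHz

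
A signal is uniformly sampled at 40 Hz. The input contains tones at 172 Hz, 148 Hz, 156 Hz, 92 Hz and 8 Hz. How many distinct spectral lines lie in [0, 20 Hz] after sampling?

3

fs/2 = 20 Hz.
172 Hz mod fs = 12 Hz.
12 Hz ≤ fs/2 = 20 Hz, appears at 12 Hz.
148 Hz mod fs = 28 Hz.
28 Hz > fs/2 = 20 Hz, folds to fs − 28 Hz = 12 Hz.
156 Hz mod fs = 36 Hz.
36 Hz > fs/2 = 20 Hz, folds to fs − 36 Hz = 4 Hz.
92 Hz mod fs = 12 Hz.
12 Hz ≤ fs/2 = 20 Hz, appears at 12 Hz.
8 Hz ≤ fs/2 = 20 Hz, passes unchanged.
Distinct values: {4 Hz, 8 Hz, 12 Hz} → 3.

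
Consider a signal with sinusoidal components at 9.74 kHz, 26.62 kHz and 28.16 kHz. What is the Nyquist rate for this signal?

56.32 kHz

Highest-frequency component: 28.16 kHz.
Nyquist rate = 2 × 28.16 kHz = 56.32 kHz.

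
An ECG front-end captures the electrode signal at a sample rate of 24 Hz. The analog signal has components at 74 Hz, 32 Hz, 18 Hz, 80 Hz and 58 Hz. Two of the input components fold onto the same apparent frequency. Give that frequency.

fs/2 = 12 Hz.
74 Hz mod fs = 2 Hz.
2 Hz ≤ fs/2 = 12 Hz, appears at 2 Hz.
32 Hz mod fs = 8 Hz.
8 Hz ≤ fs/2 = 12 Hz, appears at 8 Hz.
18 Hz > fs/2 = 12 Hz, folds to fs − 18 Hz = 6 Hz.
80 Hz mod fs = 8 Hz.
8 Hz ≤ fs/2 = 12 Hz, appears at 8 Hz.
58 Hz mod fs = 10 Hz.
10 Hz ≤ fs/2 = 12 Hz, appears at 10 Hz.
32 Hz and 80 Hz both map to 8 Hz.

8 Hz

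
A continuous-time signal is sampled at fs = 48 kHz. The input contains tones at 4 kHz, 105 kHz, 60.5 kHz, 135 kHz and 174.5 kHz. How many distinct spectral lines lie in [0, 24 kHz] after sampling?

4

fs/2 = 24 kHz.
4 kHz ≤ fs/2 = 24 kHz, passes unchanged.
105 kHz mod fs = 9 kHz.
9 kHz ≤ fs/2 = 24 kHz, appears at 9 kHz.
60.5 kHz mod fs = 12.5 kHz.
12.5 kHz ≤ fs/2 = 24 kHz, appears at 12.5 kHz.
135 kHz mod fs = 39 kHz.
39 kHz > fs/2 = 24 kHz, folds to fs − 39 kHz = 9 kHz.
174.5 kHz mod fs = 30.5 kHz.
30.5 kHz > fs/2 = 24 kHz, folds to fs − 30.5 kHz = 17.5 kHz.
Distinct values: {4 kHz, 9 kHz, 12.5 kHz, 17.5 kHz} → 4.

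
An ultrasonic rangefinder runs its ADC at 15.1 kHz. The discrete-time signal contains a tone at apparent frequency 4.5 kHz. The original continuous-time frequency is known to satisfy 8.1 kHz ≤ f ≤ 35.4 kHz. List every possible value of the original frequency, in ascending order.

10.6 kHz, 19.6 kHz, 25.7 kHz, 34.7 kHz

Frequencies that alias to 4.5 kHz are k·fs ± 4.5 kHz for integer k ≥ 0.
k=0: 4.5 kHz.
k=1: 10.6 kHz, 19.6 kHz.
k=2: 25.7 kHz, 34.7 kHz.
k=3: 40.8 kHz, 49.8 kHz.
Within [8.1 kHz, 35.4 kHz]: 10.6 kHz, 19.6 kHz, 25.7 kHz, 34.7 kHz.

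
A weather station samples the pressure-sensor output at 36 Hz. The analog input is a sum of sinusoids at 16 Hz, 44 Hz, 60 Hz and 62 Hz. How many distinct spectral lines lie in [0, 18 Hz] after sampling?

fs/2 = 18 Hz.
16 Hz ≤ fs/2 = 18 Hz, passes unchanged.
44 Hz mod fs = 8 Hz.
8 Hz ≤ fs/2 = 18 Hz, appears at 8 Hz.
60 Hz mod fs = 24 Hz.
24 Hz > fs/2 = 18 Hz, folds to fs − 24 Hz = 12 Hz.
62 Hz mod fs = 26 Hz.
26 Hz > fs/2 = 18 Hz, folds to fs − 26 Hz = 10 Hz.
Distinct values: {8 Hz, 10 Hz, 12 Hz, 16 Hz} → 4.

4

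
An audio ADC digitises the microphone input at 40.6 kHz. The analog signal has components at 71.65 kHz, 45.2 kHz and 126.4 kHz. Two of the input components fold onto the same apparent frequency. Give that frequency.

fs/2 = 20.3 kHz.
71.65 kHz mod fs = 31.05 kHz.
31.05 kHz > fs/2 = 20.3 kHz, folds to fs − 31.05 kHz = 9.55 kHz.
45.2 kHz mod fs = 4.6 kHz.
4.6 kHz ≤ fs/2 = 20.3 kHz, appears at 4.6 kHz.
126.4 kHz mod fs = 4.6 kHz.
4.6 kHz ≤ fs/2 = 20.3 kHz, appears at 4.6 kHz.
45.2 kHz and 126.4 kHz both map to 4.6 kHz.

4.6 kHz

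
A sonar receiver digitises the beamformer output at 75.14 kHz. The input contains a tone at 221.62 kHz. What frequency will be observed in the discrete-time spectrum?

3.8 kHz

221.62 kHz mod fs = 71.34 kHz.
71.34 kHz > fs/2 = 37.57 kHz, folds to fs − 71.34 kHz = 3.8 kHz.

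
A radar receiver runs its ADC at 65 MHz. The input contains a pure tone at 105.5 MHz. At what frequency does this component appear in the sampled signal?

24.5 MHz

105.5 MHz mod fs = 40.5 MHz.
40.5 MHz > fs/2 = 32.5 MHz, folds to fs − 40.5 MHz = 24.5 MHz.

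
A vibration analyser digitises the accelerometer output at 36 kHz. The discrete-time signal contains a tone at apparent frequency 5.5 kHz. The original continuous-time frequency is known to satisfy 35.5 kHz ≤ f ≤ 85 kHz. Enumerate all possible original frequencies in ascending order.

Frequencies that alias to 5.5 kHz are k·fs ± 5.5 kHz for integer k ≥ 0.
k=0: 5.5 kHz.
k=1: 30.5 kHz, 41.5 kHz.
k=2: 66.5 kHz, 77.5 kHz.
k=3: 102.5 kHz, 113.5 kHz.
Within [35.5 kHz, 85 kHz]: 41.5 kHz, 66.5 kHz, 77.5 kHz.

41.5 kHz, 66.5 kHz, 77.5 kHz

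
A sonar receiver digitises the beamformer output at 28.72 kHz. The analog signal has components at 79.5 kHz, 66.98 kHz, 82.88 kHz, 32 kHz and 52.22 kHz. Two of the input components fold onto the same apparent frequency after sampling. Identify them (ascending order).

fs/2 = 14.36 kHz.
79.5 kHz mod fs = 22.06 kHz.
22.06 kHz > fs/2 = 14.36 kHz, folds to fs − 22.06 kHz = 6.66 kHz.
66.98 kHz mod fs = 9.54 kHz.
9.54 kHz ≤ fs/2 = 14.36 kHz, appears at 9.54 kHz.
82.88 kHz mod fs = 25.44 kHz.
25.44 kHz > fs/2 = 14.36 kHz, folds to fs − 25.44 kHz = 3.28 kHz.
32 kHz mod fs = 3.28 kHz.
3.28 kHz ≤ fs/2 = 14.36 kHz, appears at 3.28 kHz.
52.22 kHz mod fs = 23.5 kHz.
23.5 kHz > fs/2 = 14.36 kHz, folds to fs − 23.5 kHz = 5.22 kHz.
32 kHz and 82.88 kHz both map to 3.28 kHz.

32 kHz, 82.88 kHz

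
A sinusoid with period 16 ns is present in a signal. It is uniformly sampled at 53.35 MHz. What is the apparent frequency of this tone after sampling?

9.15 MHz

T = 16 ns → f = 1/T = 62.5 MHz.
62.5 MHz mod fs = 9.15 MHz.
9.15 MHz ≤ fs/2 = 26.675 MHz, appears at 9.15 MHz.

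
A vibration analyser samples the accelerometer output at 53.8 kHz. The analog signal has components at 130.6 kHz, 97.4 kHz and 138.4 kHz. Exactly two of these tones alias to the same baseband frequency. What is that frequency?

23 kHz

fs/2 = 26.9 kHz.
130.6 kHz mod fs = 23 kHz.
23 kHz ≤ fs/2 = 26.9 kHz, appears at 23 kHz.
97.4 kHz mod fs = 43.6 kHz.
43.6 kHz > fs/2 = 26.9 kHz, folds to fs − 43.6 kHz = 10.2 kHz.
138.4 kHz mod fs = 30.8 kHz.
30.8 kHz > fs/2 = 26.9 kHz, folds to fs − 30.8 kHz = 23 kHz.
130.6 kHz and 138.4 kHz both map to 23 kHz.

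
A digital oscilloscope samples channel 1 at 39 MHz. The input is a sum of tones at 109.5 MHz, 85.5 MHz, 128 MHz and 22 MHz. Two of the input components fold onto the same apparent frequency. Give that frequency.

7.5 MHz

fs/2 = 19.5 MHz.
109.5 MHz mod fs = 31.5 MHz.
31.5 MHz > fs/2 = 19.5 MHz, folds to fs − 31.5 MHz = 7.5 MHz.
85.5 MHz mod fs = 7.5 MHz.
7.5 MHz ≤ fs/2 = 19.5 MHz, appears at 7.5 MHz.
128 MHz mod fs = 11 MHz.
11 MHz ≤ fs/2 = 19.5 MHz, appears at 11 MHz.
22 MHz > fs/2 = 19.5 MHz, folds to fs − 22 MHz = 17 MHz.
85.5 MHz and 109.5 MHz both map to 7.5 MHz.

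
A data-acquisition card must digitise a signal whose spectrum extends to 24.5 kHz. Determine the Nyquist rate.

49 kHz

Nyquist rate = 2 × 24.5 kHz = 49 kHz.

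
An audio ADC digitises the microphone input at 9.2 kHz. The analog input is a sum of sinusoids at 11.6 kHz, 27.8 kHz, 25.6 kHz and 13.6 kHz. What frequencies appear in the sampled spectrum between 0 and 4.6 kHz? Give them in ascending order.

fs/2 = 4.6 kHz.
11.6 kHz mod fs = 2.4 kHz.
2.4 kHz ≤ fs/2 = 4.6 kHz, appears at 2.4 kHz.
27.8 kHz mod fs = 0.2 kHz.
0.2 kHz ≤ fs/2 = 4.6 kHz, appears at 0.2 kHz.
25.6 kHz mod fs = 7.2 kHz.
7.2 kHz > fs/2 = 4.6 kHz, folds to fs − 7.2 kHz = 2 kHz.
13.6 kHz mod fs = 4.4 kHz.
4.4 kHz ≤ fs/2 = 4.6 kHz, appears at 4.4 kHz.
Distinct values: {0.2 kHz, 2 kHz, 2.4 kHz, 4.4 kHz}.

0.2 kHz, 2 kHz, 2.4 kHz, 4.4 kHz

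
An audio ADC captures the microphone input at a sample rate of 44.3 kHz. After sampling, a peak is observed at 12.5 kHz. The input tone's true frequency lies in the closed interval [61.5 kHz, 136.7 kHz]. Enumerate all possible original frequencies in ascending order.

Frequencies that alias to 12.5 kHz are k·fs ± 12.5 kHz for integer k ≥ 0.
k=0: 12.5 kHz.
k=1: 31.8 kHz, 56.8 kHz.
k=2: 76.1 kHz, 101.1 kHz.
k=3: 120.4 kHz, 145.4 kHz.
k=4: 164.7 kHz, 189.7 kHz.
Within [61.5 kHz, 136.7 kHz]: 76.1 kHz, 101.1 kHz, 120.4 kHz.

76.1 kHz, 101.1 kHz, 120.4 kHz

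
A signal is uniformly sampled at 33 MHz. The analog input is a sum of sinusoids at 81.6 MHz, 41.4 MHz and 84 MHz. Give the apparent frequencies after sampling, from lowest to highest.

8.4 MHz, 15 MHz, 15.6 MHz

fs/2 = 16.5 MHz.
81.6 MHz mod fs = 15.6 MHz.
15.6 MHz ≤ fs/2 = 16.5 MHz, appears at 15.6 MHz.
41.4 MHz mod fs = 8.4 MHz.
8.4 MHz ≤ fs/2 = 16.5 MHz, appears at 8.4 MHz.
84 MHz mod fs = 18 MHz.
18 MHz > fs/2 = 16.5 MHz, folds to fs − 18 MHz = 15 MHz.
Distinct values: {8.4 MHz, 15 MHz, 15.6 MHz}.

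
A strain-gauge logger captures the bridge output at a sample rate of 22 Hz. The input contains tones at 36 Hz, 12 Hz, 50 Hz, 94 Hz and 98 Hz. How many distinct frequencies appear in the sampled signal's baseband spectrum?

fs/2 = 11 Hz.
36 Hz mod fs = 14 Hz.
14 Hz > fs/2 = 11 Hz, folds to fs − 14 Hz = 8 Hz.
12 Hz > fs/2 = 11 Hz, folds to fs − 12 Hz = 10 Hz.
50 Hz mod fs = 6 Hz.
6 Hz ≤ fs/2 = 11 Hz, appears at 6 Hz.
94 Hz mod fs = 6 Hz.
6 Hz ≤ fs/2 = 11 Hz, appears at 6 Hz.
98 Hz mod fs = 10 Hz.
10 Hz ≤ fs/2 = 11 Hz, appears at 10 Hz.
Distinct values: {6 Hz, 8 Hz, 10 Hz} → 3.

3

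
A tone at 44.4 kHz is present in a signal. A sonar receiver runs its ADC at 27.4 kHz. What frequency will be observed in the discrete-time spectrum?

10.4 kHz

44.4 kHz mod fs = 17 kHz.
17 kHz > fs/2 = 13.7 kHz, folds to fs − 17 kHz = 10.4 kHz.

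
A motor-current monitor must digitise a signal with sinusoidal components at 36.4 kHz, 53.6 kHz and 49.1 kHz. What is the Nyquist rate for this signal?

Highest-frequency component: 53.6 kHz.
Nyquist rate = 2 × 53.6 kHz = 107.2 kHz.

107.2 kHz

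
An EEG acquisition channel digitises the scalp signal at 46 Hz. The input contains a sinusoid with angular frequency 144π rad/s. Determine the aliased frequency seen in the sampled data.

20 Hz

ω = 144π rad/s → f = ω/(2π) = 72 Hz.
72 Hz mod fs = 26 Hz.
26 Hz > fs/2 = 23 Hz, folds to fs − 26 Hz = 20 Hz.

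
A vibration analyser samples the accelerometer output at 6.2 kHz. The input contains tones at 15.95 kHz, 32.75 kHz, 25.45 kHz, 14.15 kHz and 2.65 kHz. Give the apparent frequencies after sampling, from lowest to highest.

fs/2 = 3.1 kHz.
15.95 kHz mod fs = 3.55 kHz.
3.55 kHz > fs/2 = 3.1 kHz, folds to fs − 3.55 kHz = 2.65 kHz.
32.75 kHz mod fs = 1.75 kHz.
1.75 kHz ≤ fs/2 = 3.1 kHz, appears at 1.75 kHz.
25.45 kHz mod fs = 0.65 kHz.
0.65 kHz ≤ fs/2 = 3.1 kHz, appears at 0.65 kHz.
14.15 kHz mod fs = 1.75 kHz.
1.75 kHz ≤ fs/2 = 3.1 kHz, appears at 1.75 kHz.
2.65 kHz ≤ fs/2 = 3.1 kHz, passes unchanged.
Distinct values: {0.65 kHz, 1.75 kHz, 2.65 kHz}.

0.65 kHz, 1.75 kHz, 2.65 kHz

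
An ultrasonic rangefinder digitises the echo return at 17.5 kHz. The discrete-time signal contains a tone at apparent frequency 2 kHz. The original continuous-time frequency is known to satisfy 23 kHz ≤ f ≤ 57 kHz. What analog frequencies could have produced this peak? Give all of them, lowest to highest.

Frequencies that alias to 2 kHz are k·fs ± 2 kHz for integer k ≥ 0.
k=0: 2 kHz.
k=1: 15.5 kHz, 19.5 kHz.
k=2: 33 kHz, 37 kHz.
k=3: 50.5 kHz, 54.5 kHz.
k=4: 68 kHz, 72 kHz.
Within [23 kHz, 57 kHz]: 33 kHz, 37 kHz, 50.5 kHz, 54.5 kHz.

33 kHz, 37 kHz, 50.5 kHz, 54.5 kHz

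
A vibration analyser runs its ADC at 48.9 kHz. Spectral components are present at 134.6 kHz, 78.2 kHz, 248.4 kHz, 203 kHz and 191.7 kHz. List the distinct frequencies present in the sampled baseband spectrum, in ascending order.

3.9 kHz, 7.4 kHz, 12.1 kHz, 19.6 kHz

fs/2 = 24.45 kHz.
134.6 kHz mod fs = 36.8 kHz.
36.8 kHz > fs/2 = 24.45 kHz, folds to fs − 36.8 kHz = 12.1 kHz.
78.2 kHz mod fs = 29.3 kHz.
29.3 kHz > fs/2 = 24.45 kHz, folds to fs − 29.3 kHz = 19.6 kHz.
248.4 kHz mod fs = 3.9 kHz.
3.9 kHz ≤ fs/2 = 24.45 kHz, appears at 3.9 kHz.
203 kHz mod fs = 7.4 kHz.
7.4 kHz ≤ fs/2 = 24.45 kHz, appears at 7.4 kHz.
191.7 kHz mod fs = 45 kHz.
45 kHz > fs/2 = 24.45 kHz, folds to fs − 45 kHz = 3.9 kHz.
Distinct values: {3.9 kHz, 7.4 kHz, 12.1 kHz, 19.6 kHz}.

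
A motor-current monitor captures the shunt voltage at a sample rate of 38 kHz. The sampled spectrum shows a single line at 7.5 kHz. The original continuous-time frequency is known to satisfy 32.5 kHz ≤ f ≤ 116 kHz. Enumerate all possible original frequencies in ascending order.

45.5 kHz, 68.5 kHz, 83.5 kHz, 106.5 kHz

Frequencies that alias to 7.5 kHz are k·fs ± 7.5 kHz for integer k ≥ 0.
k=0: 7.5 kHz.
k=1: 30.5 kHz, 45.5 kHz.
k=2: 68.5 kHz, 83.5 kHz.
k=3: 106.5 kHz, 121.5 kHz.
k=4: 144.5 kHz, 159.5 kHz.
Within [32.5 kHz, 116 kHz]: 45.5 kHz, 68.5 kHz, 83.5 kHz, 106.5 kHz.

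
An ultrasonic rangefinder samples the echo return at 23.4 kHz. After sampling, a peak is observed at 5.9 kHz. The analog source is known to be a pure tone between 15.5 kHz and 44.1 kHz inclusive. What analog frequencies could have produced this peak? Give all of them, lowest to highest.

Frequencies that alias to 5.9 kHz are k·fs ± 5.9 kHz for integer k ≥ 0.
k=0: 5.9 kHz.
k=1: 17.5 kHz, 29.3 kHz.
k=2: 40.9 kHz, 52.7 kHz.
k=3: 64.3 kHz, 76.1 kHz.
Within [15.5 kHz, 44.1 kHz]: 17.5 kHz, 29.3 kHz, 40.9 kHz.

17.5 kHz, 29.3 kHz, 40.9 kHz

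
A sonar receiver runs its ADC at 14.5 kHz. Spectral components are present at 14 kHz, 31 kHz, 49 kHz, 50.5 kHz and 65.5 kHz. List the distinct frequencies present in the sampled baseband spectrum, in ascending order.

fs/2 = 7.25 kHz.
14 kHz > fs/2 = 7.25 kHz, folds to fs − 14 kHz = 0.5 kHz.
31 kHz mod fs = 2 kHz.
2 kHz ≤ fs/2 = 7.25 kHz, appears at 2 kHz.
49 kHz mod fs = 5.5 kHz.
5.5 kHz ≤ fs/2 = 7.25 kHz, appears at 5.5 kHz.
50.5 kHz mod fs = 7 kHz.
7 kHz ≤ fs/2 = 7.25 kHz, appears at 7 kHz.
65.5 kHz mod fs = 7.5 kHz.
7.5 kHz > fs/2 = 7.25 kHz, folds to fs − 7.5 kHz = 7 kHz.
Distinct values: {0.5 kHz, 2 kHz, 5.5 kHz, 7 kHz}.

0.5 kHz, 2 kHz, 5.5 kHz, 7 kHz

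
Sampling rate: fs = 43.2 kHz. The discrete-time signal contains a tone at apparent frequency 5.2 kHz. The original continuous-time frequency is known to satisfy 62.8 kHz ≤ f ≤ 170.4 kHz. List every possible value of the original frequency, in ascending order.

81.2 kHz, 91.6 kHz, 124.4 kHz, 134.8 kHz, 167.6 kHz

Frequencies that alias to 5.2 kHz are k·fs ± 5.2 kHz for integer k ≥ 0.
k=0: 5.2 kHz.
k=1: 38 kHz, 48.4 kHz.
k=2: 81.2 kHz, 91.6 kHz.
k=3: 124.4 kHz, 134.8 kHz.
k=4: 167.6 kHz, 178 kHz.
k=5: 210.8 kHz, 221.2 kHz.
Within [62.8 kHz, 170.4 kHz]: 81.2 kHz, 91.6 kHz, 124.4 kHz, 134.8 kHz, 167.6 kHz.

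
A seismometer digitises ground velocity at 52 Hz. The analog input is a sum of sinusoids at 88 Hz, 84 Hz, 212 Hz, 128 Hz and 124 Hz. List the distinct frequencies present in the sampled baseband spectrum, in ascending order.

4 Hz, 16 Hz, 20 Hz, 24 Hz

fs/2 = 26 Hz.
88 Hz mod fs = 36 Hz.
36 Hz > fs/2 = 26 Hz, folds to fs − 36 Hz = 16 Hz.
84 Hz mod fs = 32 Hz.
32 Hz > fs/2 = 26 Hz, folds to fs − 32 Hz = 20 Hz.
212 Hz mod fs = 4 Hz.
4 Hz ≤ fs/2 = 26 Hz, appears at 4 Hz.
128 Hz mod fs = 24 Hz.
24 Hz ≤ fs/2 = 26 Hz, appears at 24 Hz.
124 Hz mod fs = 20 Hz.
20 Hz ≤ fs/2 = 26 Hz, appears at 20 Hz.
Distinct values: {4 Hz, 16 Hz, 20 Hz, 24 Hz}.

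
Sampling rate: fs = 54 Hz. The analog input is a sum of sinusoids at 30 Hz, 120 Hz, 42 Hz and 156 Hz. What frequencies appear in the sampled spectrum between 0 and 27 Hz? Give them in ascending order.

6 Hz, 12 Hz, 24 Hz

fs/2 = 27 Hz.
30 Hz > fs/2 = 27 Hz, folds to fs − 30 Hz = 24 Hz.
120 Hz mod fs = 12 Hz.
12 Hz ≤ fs/2 = 27 Hz, appears at 12 Hz.
42 Hz > fs/2 = 27 Hz, folds to fs − 42 Hz = 12 Hz.
156 Hz mod fs = 48 Hz.
48 Hz > fs/2 = 27 Hz, folds to fs − 48 Hz = 6 Hz.
Distinct values: {6 Hz, 12 Hz, 24 Hz}.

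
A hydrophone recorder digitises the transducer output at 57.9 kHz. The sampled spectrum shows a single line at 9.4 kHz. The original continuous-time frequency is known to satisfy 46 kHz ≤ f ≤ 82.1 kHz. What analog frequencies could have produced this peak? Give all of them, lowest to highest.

Frequencies that alias to 9.4 kHz are k·fs ± 9.4 kHz for integer k ≥ 0.
k=0: 9.4 kHz.
k=1: 48.5 kHz, 67.3 kHz.
k=2: 106.4 kHz, 125.2 kHz.
Within [46 kHz, 82.1 kHz]: 48.5 kHz, 67.3 kHz.

48.5 kHz, 67.3 kHz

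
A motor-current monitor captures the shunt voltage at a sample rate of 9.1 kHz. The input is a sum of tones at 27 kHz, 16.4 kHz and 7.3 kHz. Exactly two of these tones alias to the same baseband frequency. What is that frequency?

fs/2 = 4.55 kHz.
27 kHz mod fs = 8.8 kHz.
8.8 kHz > fs/2 = 4.55 kHz, folds to fs − 8.8 kHz = 0.3 kHz.
16.4 kHz mod fs = 7.3 kHz.
7.3 kHz > fs/2 = 4.55 kHz, folds to fs − 7.3 kHz = 1.8 kHz.
7.3 kHz > fs/2 = 4.55 kHz, folds to fs − 7.3 kHz = 1.8 kHz.
7.3 kHz and 16.4 kHz both map to 1.8 kHz.

1.8 kHz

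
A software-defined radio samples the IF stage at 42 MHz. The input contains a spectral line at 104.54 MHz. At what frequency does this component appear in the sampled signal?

20.54 MHz

104.54 MHz mod fs = 20.54 MHz.
20.54 MHz ≤ fs/2 = 21 MHz, appears at 20.54 MHz.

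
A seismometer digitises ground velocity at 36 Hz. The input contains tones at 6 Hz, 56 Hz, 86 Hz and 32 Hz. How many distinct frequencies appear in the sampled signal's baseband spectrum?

fs/2 = 18 Hz.
6 Hz ≤ fs/2 = 18 Hz, passes unchanged.
56 Hz mod fs = 20 Hz.
20 Hz > fs/2 = 18 Hz, folds to fs − 20 Hz = 16 Hz.
86 Hz mod fs = 14 Hz.
14 Hz ≤ fs/2 = 18 Hz, appears at 14 Hz.
32 Hz > fs/2 = 18 Hz, folds to fs − 32 Hz = 4 Hz.
Distinct values: {4 Hz, 6 Hz, 14 Hz, 16 Hz} → 4.

4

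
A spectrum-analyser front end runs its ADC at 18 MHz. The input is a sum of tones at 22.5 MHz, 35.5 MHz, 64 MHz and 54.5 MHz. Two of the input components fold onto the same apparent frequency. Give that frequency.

fs/2 = 9 MHz.
22.5 MHz mod fs = 4.5 MHz.
4.5 MHz ≤ fs/2 = 9 MHz, appears at 4.5 MHz.
35.5 MHz mod fs = 17.5 MHz.
17.5 MHz > fs/2 = 9 MHz, folds to fs − 17.5 MHz = 0.5 MHz.
64 MHz mod fs = 10 MHz.
10 MHz > fs/2 = 9 MHz, folds to fs − 10 MHz = 8 MHz.
54.5 MHz mod fs = 0.5 MHz.
0.5 MHz ≤ fs/2 = 9 MHz, appears at 0.5 MHz.
35.5 MHz and 54.5 MHz both map to 0.5 MHz.

0.5 MHz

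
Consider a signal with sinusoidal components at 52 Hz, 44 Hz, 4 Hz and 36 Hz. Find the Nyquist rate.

Highest-frequency component: 52 Hz.
Nyquist rate = 2 × 52 Hz = 104 Hz.

104 Hz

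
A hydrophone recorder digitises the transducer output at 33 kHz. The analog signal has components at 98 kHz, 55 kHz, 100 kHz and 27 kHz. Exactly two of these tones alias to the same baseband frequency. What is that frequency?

fs/2 = 16.5 kHz.
98 kHz mod fs = 32 kHz.
32 kHz > fs/2 = 16.5 kHz, folds to fs − 32 kHz = 1 kHz.
55 kHz mod fs = 22 kHz.
22 kHz > fs/2 = 16.5 kHz, folds to fs − 22 kHz = 11 kHz.
100 kHz mod fs = 1 kHz.
1 kHz ≤ fs/2 = 16.5 kHz, appears at 1 kHz.
27 kHz > fs/2 = 16.5 kHz, folds to fs − 27 kHz = 6 kHz.
98 kHz and 100 kHz both map to 1 kHz.

1 kHz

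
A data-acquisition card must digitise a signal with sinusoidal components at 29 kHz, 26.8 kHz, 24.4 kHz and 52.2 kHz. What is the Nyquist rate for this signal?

Highest-frequency component: 52.2 kHz.
Nyquist rate = 2 × 52.2 kHz = 104.4 kHz.

104.4 kHz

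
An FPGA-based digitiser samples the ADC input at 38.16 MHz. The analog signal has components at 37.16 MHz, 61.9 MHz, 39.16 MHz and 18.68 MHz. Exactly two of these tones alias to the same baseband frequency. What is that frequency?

1 MHz

fs/2 = 19.08 MHz.
37.16 MHz > fs/2 = 19.08 MHz, folds to fs − 37.16 MHz = 1 MHz.
61.9 MHz mod fs = 23.74 MHz.
23.74 MHz > fs/2 = 19.08 MHz, folds to fs − 23.74 MHz = 14.42 MHz.
39.16 MHz mod fs = 1 MHz.
1 MHz ≤ fs/2 = 19.08 MHz, appears at 1 MHz.
18.68 MHz ≤ fs/2 = 19.08 MHz, passes unchanged.
37.16 MHz and 39.16 MHz both map to 1 MHz.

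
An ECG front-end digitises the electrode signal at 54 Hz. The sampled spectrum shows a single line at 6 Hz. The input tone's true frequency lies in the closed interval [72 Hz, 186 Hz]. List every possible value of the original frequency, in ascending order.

102 Hz, 114 Hz, 156 Hz, 168 Hz

Frequencies that alias to 6 Hz are k·fs ± 6 Hz for integer k ≥ 0.
k=0: 6 Hz.
k=1: 48 Hz, 60 Hz.
k=2: 102 Hz, 114 Hz.
k=3: 156 Hz, 168 Hz.
k=4: 210 Hz, 222 Hz.
Within [72 Hz, 186 Hz]: 102 Hz, 114 Hz, 156 Hz, 168 Hz.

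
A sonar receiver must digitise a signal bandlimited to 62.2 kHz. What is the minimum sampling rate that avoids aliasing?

Nyquist rate = 2 × 62.2 kHz = 124.4 kHz.

124.4 kHz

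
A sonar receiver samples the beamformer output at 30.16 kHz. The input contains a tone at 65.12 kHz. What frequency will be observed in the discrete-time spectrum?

4.8 kHz

65.12 kHz mod fs = 4.8 kHz.
4.8 kHz ≤ fs/2 = 15.08 kHz, appears at 4.8 kHz.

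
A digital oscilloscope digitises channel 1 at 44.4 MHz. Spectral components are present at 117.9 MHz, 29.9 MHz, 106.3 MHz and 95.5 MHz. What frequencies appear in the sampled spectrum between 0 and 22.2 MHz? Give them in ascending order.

6.7 MHz, 14.5 MHz, 15.3 MHz, 17.5 MHz

fs/2 = 22.2 MHz.
117.9 MHz mod fs = 29.1 MHz.
29.1 MHz > fs/2 = 22.2 MHz, folds to fs − 29.1 MHz = 15.3 MHz.
29.9 MHz > fs/2 = 22.2 MHz, folds to fs − 29.9 MHz = 14.5 MHz.
106.3 MHz mod fs = 17.5 MHz.
17.5 MHz ≤ fs/2 = 22.2 MHz, appears at 17.5 MHz.
95.5 MHz mod fs = 6.7 MHz.
6.7 MHz ≤ fs/2 = 22.2 MHz, appears at 6.7 MHz.
Distinct values: {6.7 MHz, 14.5 MHz, 15.3 MHz, 17.5 MHz}.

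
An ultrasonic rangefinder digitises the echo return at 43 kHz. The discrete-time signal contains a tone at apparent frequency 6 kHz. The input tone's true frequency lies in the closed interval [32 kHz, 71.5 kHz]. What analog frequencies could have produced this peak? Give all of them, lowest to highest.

37 kHz, 49 kHz

Frequencies that alias to 6 kHz are k·fs ± 6 kHz for integer k ≥ 0.
k=0: 6 kHz.
k=1: 37 kHz, 49 kHz.
k=2: 80 kHz, 92 kHz.
Within [32 kHz, 71.5 kHz]: 37 kHz, 49 kHz.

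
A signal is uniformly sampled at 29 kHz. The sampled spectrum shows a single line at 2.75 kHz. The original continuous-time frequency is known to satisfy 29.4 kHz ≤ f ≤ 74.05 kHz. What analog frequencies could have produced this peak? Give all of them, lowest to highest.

Frequencies that alias to 2.75 kHz are k·fs ± 2.75 kHz for integer k ≥ 0.
k=0: 2.75 kHz.
k=1: 26.25 kHz, 31.75 kHz.
k=2: 55.25 kHz, 60.75 kHz.
k=3: 84.25 kHz, 89.75 kHz.
Within [29.4 kHz, 74.05 kHz]: 31.75 kHz, 55.25 kHz, 60.75 kHz.

31.75 kHz, 55.25 kHz, 60.75 kHz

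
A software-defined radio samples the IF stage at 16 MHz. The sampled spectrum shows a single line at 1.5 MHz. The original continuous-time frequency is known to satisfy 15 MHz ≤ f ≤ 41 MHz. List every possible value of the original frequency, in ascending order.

Frequencies that alias to 1.5 MHz are k·fs ± 1.5 MHz for integer k ≥ 0.
k=0: 1.5 MHz.
k=1: 14.5 MHz, 17.5 MHz.
k=2: 30.5 MHz, 33.5 MHz.
k=3: 46.5 MHz, 49.5 MHz.
Within [15 MHz, 41 MHz]: 17.5 MHz, 30.5 MHz, 33.5 MHz.

17.5 MHz, 30.5 MHz, 33.5 MHz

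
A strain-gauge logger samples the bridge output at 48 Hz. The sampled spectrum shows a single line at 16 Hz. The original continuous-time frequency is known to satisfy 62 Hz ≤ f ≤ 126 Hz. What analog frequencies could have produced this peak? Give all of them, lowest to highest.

Frequencies that alias to 16 Hz are k·fs ± 16 Hz for integer k ≥ 0.
k=0: 16 Hz.
k=1: 32 Hz, 64 Hz.
k=2: 80 Hz, 112 Hz.
k=3: 128 Hz, 160 Hz.
Within [62 Hz, 126 Hz]: 64 Hz, 80 Hz, 112 Hz.

64 Hz, 80 Hz, 112 Hz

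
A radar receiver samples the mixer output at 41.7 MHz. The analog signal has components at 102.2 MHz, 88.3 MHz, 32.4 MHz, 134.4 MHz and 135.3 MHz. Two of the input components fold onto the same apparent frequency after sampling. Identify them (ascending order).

fs/2 = 20.85 MHz.
102.2 MHz mod fs = 18.8 MHz.
18.8 MHz ≤ fs/2 = 20.85 MHz, appears at 18.8 MHz.
88.3 MHz mod fs = 4.9 MHz.
4.9 MHz ≤ fs/2 = 20.85 MHz, appears at 4.9 MHz.
32.4 MHz > fs/2 = 20.85 MHz, folds to fs − 32.4 MHz = 9.3 MHz.
134.4 MHz mod fs = 9.3 MHz.
9.3 MHz ≤ fs/2 = 20.85 MHz, appears at 9.3 MHz.
135.3 MHz mod fs = 10.2 MHz.
10.2 MHz ≤ fs/2 = 20.85 MHz, appears at 10.2 MHz.
32.4 MHz and 134.4 MHz both map to 9.3 MHz.

32.4 MHz, 134.4 MHz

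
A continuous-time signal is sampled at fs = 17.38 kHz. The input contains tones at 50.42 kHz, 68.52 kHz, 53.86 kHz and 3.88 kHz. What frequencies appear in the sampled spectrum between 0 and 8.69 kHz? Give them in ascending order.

1 kHz, 1.72 kHz, 3.88 kHz

fs/2 = 8.69 kHz.
50.42 kHz mod fs = 15.66 kHz.
15.66 kHz > fs/2 = 8.69 kHz, folds to fs − 15.66 kHz = 1.72 kHz.
68.52 kHz mod fs = 16.38 kHz.
16.38 kHz > fs/2 = 8.69 kHz, folds to fs − 16.38 kHz = 1 kHz.
53.86 kHz mod fs = 1.72 kHz.
1.72 kHz ≤ fs/2 = 8.69 kHz, appears at 1.72 kHz.
3.88 kHz ≤ fs/2 = 8.69 kHz, passes unchanged.
Distinct values: {1 kHz, 1.72 kHz, 3.88 kHz}.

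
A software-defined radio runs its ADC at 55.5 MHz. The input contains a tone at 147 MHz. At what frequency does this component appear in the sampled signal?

147 MHz mod fs = 36 MHz.
36 MHz > fs/2 = 27.75 MHz, folds to fs − 36 MHz = 19.5 MHz.

19.5 MHz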